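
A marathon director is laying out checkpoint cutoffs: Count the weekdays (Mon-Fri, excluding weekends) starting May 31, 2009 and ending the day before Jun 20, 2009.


Start: 2009-05-31 (Sunday)
End (exclusive): 2009-06-20 (Saturday)
Total calendar days: 20
Full weeks: 20 // 7 = 2 -> 10 weekdays
Remaining 6 days starting on Sunday:
  Sun(-), Mon(w), Tue(w), Wed(w), Thu(w), Fri(w) -> 5 weekdays
Total business days: 10 + 5 = 15

15


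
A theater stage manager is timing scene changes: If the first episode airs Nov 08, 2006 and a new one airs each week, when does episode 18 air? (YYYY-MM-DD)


First occurrence: 2006-11-08 (occurrence 1)
Each occurrence is 7 days after the previous.
Occurrence 18 is 17 weeks after the first.
17 weeks = 119 days
2006-11-08 + 119 days = 2007-03-07

2007-03-07


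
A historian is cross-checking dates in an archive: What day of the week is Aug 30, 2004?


Date: 2004-08-30
January 1, 2004 is a Thursday
Day of year: 243
Offset from Jan 1: 242 days
242 mod 7 = 4
Result: Monday

Monday


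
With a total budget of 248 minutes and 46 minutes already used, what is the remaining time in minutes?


Total budget: 248 minutes
Time used: 46 minutes
Remaining: 248 - 46 = 202 minutes
Percent used: 18.5%
Percent remaining: 81.5%

202


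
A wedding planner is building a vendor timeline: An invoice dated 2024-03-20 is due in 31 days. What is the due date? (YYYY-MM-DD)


Start: 2024-03-20
Adding 31 days
Days remaining in March: 11
After March: 20 days still to add
April 2024 has 30 days, need 20
Result: 2024-04-20

2024-04-20


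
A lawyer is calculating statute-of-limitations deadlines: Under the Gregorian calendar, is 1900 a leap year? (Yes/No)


Year: 1900
Divisible by 4? 1900 / 4 = 475.0 -> Yes
Divisible by 100? 1900 / 100 = 19.0 -> Yes
Divisible by 400? 1900 / 400 = 4.75 -> No
Divisible by 100 but not 400, so NOT a leap year

No


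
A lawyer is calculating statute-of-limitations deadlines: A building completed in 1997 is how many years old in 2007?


Birth year: 1997
Current year: 2007
Age = current year - birth year
Age = 2007 - 1997 = 10

10


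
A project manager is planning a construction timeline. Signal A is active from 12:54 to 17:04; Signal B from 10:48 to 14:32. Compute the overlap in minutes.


Interval A: [774, 1024] minutes from midnight
Interval B: [648, 872] minutes from midnight
Overlap start = max(774, 648) = 774
Overlap end = min(1024, 872) = 872
Overlap = 872 - 774 = 98 minutes

98


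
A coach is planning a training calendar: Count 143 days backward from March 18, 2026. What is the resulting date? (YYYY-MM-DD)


Start: 2026-03-18
Subtracting 143 days
Days already passed in March: 18
After going back through March: 125 more days to subtract
February 2026: 28 days, 97 remaining
January 2026: 31 days, 66 remaining
December 2025: 31 days, 35 remaining
November 2025: 30 days, 5 remaining
Result: 2025-10-26

2025-10-26


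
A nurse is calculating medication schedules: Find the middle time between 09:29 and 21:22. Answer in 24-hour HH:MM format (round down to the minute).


Start time: 09:29 = 569 minutes from midnight
End time: 21:22 = 1282 minutes from midnight
Sum: 569 + 1282 = 1851
Midpoint: 1851 / 2 = 925 minutes
Convert: 925 / 60 = 15 hours, 25 minutes
Result: 15:25

15:25


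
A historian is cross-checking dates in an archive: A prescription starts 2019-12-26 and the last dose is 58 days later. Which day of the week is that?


Start: 2019-12-26 (Thursday)
Step 1 - find target date: add 58 days
  2019-12-26 + 58 days = 2020-02-22
Step 2 - day of week:
  58 mod 7 = 2
  Thursday + 2 days -> Saturday
Result: Saturday (2020-02-22)

Saturday


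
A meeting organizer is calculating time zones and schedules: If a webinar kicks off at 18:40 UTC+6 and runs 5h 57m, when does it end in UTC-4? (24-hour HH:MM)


Start: 18:40 in UTC+6
Step 1 - add duration:
  minutes: 40 + 57 = 97 (carry 1h)
  hours: 18 + 5 + 1 = 24
  end in UTC+6: 00:37
Step 2 - convert UTC+6 -> UTC-4:
  offset difference: -4 - (6) = -10 hours
  0 + (-10) = -10 -> mod 24 = 14
Result: 14:37 in UTC-4

14:37


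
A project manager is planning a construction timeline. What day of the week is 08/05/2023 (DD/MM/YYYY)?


Date: 2023-05-08
January 1, 2023 is a Sunday
Day of year: 128
Offset from Jan 1: 127 days
127 mod 7 = 1
Result: Monday

Monday


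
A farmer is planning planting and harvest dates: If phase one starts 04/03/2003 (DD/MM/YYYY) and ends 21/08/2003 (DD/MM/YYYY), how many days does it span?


Start date: 2003-03-04
End date: 2003-08-21
Mar 2003: +28 days
Apr 2003: +30 days
May 2003: +31 days
... (3 more months)
Total: 170 days

170


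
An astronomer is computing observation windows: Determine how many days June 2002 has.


Month: June
Year: 2002
June is a 30-day month
Total: 30 days

30


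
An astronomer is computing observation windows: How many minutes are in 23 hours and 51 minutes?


Hours: 23
Extra minutes: 51
Minutes per hour: 60
Hours to minutes: 23 x 60 = 1380
Total: 1380 + 51 = 1431

1431


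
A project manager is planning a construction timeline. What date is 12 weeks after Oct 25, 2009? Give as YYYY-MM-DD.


Start: 2009-10-25
Weeks to add: 12
Convert to days: 12 x 7 = 84 days
Add 84 days to 2009-10-25
Result: 2010-01-17

2010-01-17


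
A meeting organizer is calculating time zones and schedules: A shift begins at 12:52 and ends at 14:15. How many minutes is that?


Start time: 12:52 = 772 minutes from midnight
End time: 14:15 = 855 minutes from midnight
Difference: 855 - 772 = 83 minutes
That is 1 hours and 23 minutes

83


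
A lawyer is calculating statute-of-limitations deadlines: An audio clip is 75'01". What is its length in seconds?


Minutes: 75
Seconds: 1
Convert minutes to seconds: 75 x 60 = 4500
Add remaining seconds: 4500 + 1 = 4501

4501


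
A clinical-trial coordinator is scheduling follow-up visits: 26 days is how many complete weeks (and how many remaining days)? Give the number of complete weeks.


Total days: 26
Days per week: 7
Division: 26 / 7 = 3 remainder 5
Complete weeks: 3
Remaining days: 5

3


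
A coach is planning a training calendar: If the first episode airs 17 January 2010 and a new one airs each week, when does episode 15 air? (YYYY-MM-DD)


First occurrence: 2010-01-17 (occurrence 1)
Each occurrence is 7 days after the previous.
Occurrence 15 is 14 weeks after the first.
14 weeks = 98 days
2010-01-17 + 98 days = 2010-04-25

2010-04-25


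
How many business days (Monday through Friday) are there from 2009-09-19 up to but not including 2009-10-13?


Start: 2009-09-19 (Saturday)
End (exclusive): 2009-10-13 (Tuesday)
Total calendar days: 24
Full weeks: 24 // 7 = 3 -> 15 weekdays
Remaining 3 days starting on Saturday:
  Sat(-), Sun(-), Mon(w) -> 1 weekdays
Total business days: 15 + 1 = 16

16


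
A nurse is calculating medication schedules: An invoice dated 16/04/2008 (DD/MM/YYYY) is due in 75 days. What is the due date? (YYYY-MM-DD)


Start: 2008-04-16
Adding 75 days
Days remaining in April: 14
After April: 61 days still to add
May 2008: 31 days, 30 remaining
June 2008 has 30 days, need 30
Result: 2008-06-30

2008-06-30


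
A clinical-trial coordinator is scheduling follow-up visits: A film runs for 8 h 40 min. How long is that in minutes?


Hours: 8
Minutes: 40
Convert hours to minutes: 8 x 60 = 480
Add remaining minutes: 480 + 40 = 520

520


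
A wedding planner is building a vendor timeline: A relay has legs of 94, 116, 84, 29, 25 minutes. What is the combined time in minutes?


Durations: 94, 116, 84, 29, 25
Running sum: 94
+ 116 = 210
+ 84 = 294
+ 29 = 323
+ 25 = 348
Total duration: 348 minutes
That is 5 hours and 48 minutes

348


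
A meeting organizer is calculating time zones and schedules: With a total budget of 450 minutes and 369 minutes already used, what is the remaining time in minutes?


Total budget: 450 minutes
Time used: 369 minutes
Remaining: 450 - 369 = 81 minutes
Percent used: 82.0%
Percent remaining: 18.0%

81


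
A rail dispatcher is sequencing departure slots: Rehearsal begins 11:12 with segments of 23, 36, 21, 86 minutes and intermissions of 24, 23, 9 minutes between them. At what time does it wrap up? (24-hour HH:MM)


Start: 11:12 = 672 min from midnight
  after task 1 (23 min): 11:35
  after break (24 min): 11:59
  after task 2 (36 min): 12:35
  after break (23 min): 12:58
  after task 3 (21 min): 13:19
  after break (9 min): 13:28
  after task 4 (86 min): 14:54
Total elapsed: 222 minutes
End time: 14:54

14:54


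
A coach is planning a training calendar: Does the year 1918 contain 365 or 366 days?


Year: 1918
Check leap year rules:
Divisible by 4? No
1918 is not a leap year
Days: 365

365


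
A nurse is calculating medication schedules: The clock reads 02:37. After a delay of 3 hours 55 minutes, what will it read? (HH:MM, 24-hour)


Start time: 02:37
Adding: 3 hours 55 minutes
Minutes: 37 + 55 = 92
Minute overflow: 92 >= 60, so carry 1 hour, minutes = 32
Hours: 2 + 3 + 1 = 6
Result: 06:32

06:32


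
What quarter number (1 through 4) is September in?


Month: September (month 9)
Q1: January-March (months 1-3)
Q2: April-June (months 4-6)
Q3: July-September (months 7-9)
Q4: October-December (months 10-12)
Month 9 falls in Q3

3


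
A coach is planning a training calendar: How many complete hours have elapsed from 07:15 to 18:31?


Start: 07:15
End: 18:31
Hour difference: 18 - 7 = 11 hours
Minute difference: 31 - 15 = 16 minutes
Total minutes: 676
Complete hours: 676 / 60 = 11 (remainder 16)

11


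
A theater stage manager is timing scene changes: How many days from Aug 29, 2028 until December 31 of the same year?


Start: August 29, 2028
End: December 31, 2028
Days left in August: 2
September: 30
October: 31
November: 30
December: 31
Sum of remaining months: 122
Total: 2 + 122 = 124

124


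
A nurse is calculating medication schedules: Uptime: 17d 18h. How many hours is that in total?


Days: 17
Extra hours: 18
Hours per day: 24
Days to hours: 17 x 24 = 408
Total: 408 + 18 = 426

426


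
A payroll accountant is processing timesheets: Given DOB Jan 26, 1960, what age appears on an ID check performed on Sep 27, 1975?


Birth: 1960-01-26
Reference: 1975-09-27
Year difference: 1975 - 1960 = 15
Has birthday (01-26) occurred by 09-27? Yes
Age in full years: 15

15


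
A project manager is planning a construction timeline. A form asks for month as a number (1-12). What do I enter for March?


Calendar month order:
2. February
3. March <--
4. April
March is month number 3

3


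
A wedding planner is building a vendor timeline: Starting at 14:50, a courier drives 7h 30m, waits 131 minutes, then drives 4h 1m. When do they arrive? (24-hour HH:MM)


Depart: 14:50
Leg 1: +450 min -> 22:20
Layover: +131 min -> 00:31
Leg 2: +241 min -> 04:32
Total travel: 822 minutes = 13h 42m
Arrival: 04:32

04:32


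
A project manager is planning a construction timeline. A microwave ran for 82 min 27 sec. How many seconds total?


Minutes: 82
Extra seconds: 27
Seconds per minute: 60
Minutes to seconds: 82 x 60 = 4920
Total: 4920 + 27 = 4947

4947


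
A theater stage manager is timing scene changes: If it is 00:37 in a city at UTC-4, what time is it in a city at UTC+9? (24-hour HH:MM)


Local time: 00:37 at UTC-4 (offset -4h)
Target zone: UTC+9 (offset 9h)
Difference: 9 - (-4) = 13 hours
Calculation: 0 + (13) = 13
Result: 13:37

13:37


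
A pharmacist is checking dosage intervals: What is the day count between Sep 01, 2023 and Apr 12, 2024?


Start date: 2023-09-01
End date: 2024-04-12
Sep 2023: +30 days
Oct 2023: +31 days
Nov 2023: +30 days
... (5 more months)
Total: 224 days

224


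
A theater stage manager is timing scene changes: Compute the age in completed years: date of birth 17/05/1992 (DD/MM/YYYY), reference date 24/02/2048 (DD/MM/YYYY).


Birth: 1992-05-17
Reference: 2048-02-24
Year difference: 2048 - 1992 = 56
Has birthday (05-17) occurred by 02-24? No
Birthday not yet reached this year -> subtract 1
Age in full years: 55

55


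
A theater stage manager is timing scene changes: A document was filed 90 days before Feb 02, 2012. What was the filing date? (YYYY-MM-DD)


Start: 2012-02-02
Subtracting 90 days
Days already passed in February: 2
After going back through February: 88 more days to subtract
January 2012: 31 days, 57 remaining
December 2011: 31 days, 26 remaining
November 2011 has 30 days, need 26
Result: 2011-11-04

2011-11-04


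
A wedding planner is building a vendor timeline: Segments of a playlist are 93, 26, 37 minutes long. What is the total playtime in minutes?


Durations: 93, 26, 37
Running sum: 93
+ 26 = 119
+ 37 = 156
Total duration: 156 minutes
That is 2 hours and 36 minutes

156


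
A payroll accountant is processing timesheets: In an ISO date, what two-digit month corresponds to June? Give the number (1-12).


Calendar month order:
5. May
6. June <--
7. July
June is month number 6

6


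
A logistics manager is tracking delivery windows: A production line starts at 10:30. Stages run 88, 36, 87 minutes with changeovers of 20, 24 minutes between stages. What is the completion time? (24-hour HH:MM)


Start: 10:30 = 630 min from midnight
  after task 1 (88 min): 11:58
  after break (20 min): 12:18
  after task 2 (36 min): 12:54
  after break (24 min): 13:18
  after task 3 (87 min): 14:45
Total elapsed: 255 minutes
End time: 14:45

14:45


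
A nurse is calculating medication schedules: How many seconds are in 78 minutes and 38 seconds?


Minutes: 78
Extra seconds: 38
Seconds per minute: 60
Minutes to seconds: 78 x 60 = 4680
Total: 4680 + 38 = 4718

4718


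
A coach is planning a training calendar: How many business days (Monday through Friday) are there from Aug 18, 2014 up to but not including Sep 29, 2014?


Start: 2014-08-18 (Monday)
End (exclusive): 2014-09-29 (Monday)
Total calendar days: 42
Full weeks: 42 // 7 = 6 -> 30 weekdays
Remaining 0 days starting on Monday:
Total business days: 30 + 0 = 30

30


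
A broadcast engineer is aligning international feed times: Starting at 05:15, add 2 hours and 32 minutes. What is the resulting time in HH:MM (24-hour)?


Start time: 05:15
Adding: 2 hours 32 minutes
Minutes: 15 + 32 = 47
Hours: 5 + 2 + 0 = 7
Result: 07:47

07:47


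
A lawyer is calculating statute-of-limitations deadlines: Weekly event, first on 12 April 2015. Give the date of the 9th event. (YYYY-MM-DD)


First occurrence: 2015-04-12 (occurrence 1)
Each occurrence is 7 days after the previous.
Occurrence 9 is 8 weeks after the first.
8 weeks = 56 days
2015-04-12 + 56 days = 2015-06-07

2015-06-07


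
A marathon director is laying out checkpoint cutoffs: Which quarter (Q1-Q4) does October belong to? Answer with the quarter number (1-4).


Month: October (month 10)
Q1: January-March (months 1-3)
Q2: April-June (months 4-6)
Q3: July-September (months 7-9)
Q4: October-December (months 10-12)
Month 10 falls in Q4

4


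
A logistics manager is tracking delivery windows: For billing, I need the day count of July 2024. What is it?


Month: July
Year: 2024
July is a 31-day month
Total: 31 days

31


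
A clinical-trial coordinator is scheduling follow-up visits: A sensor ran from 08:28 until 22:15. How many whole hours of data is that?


Start: 08:28
End: 22:15
Hour difference: 22 - 8 = 14 hours
Minute difference: 15 - 28 = -13 minutes
Total minutes: 827
Complete hours: 827 / 60 = 13 (remainder 47)

13


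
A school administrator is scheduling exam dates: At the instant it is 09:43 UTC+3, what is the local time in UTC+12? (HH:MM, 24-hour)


Local time: 09:43 at UTC+3 (offset 3h)
Target zone: UTC+12 (offset 12h)
Difference: 12 - (3) = 9 hours
Calculation: 9 + (9) = 18
Result: 18:43

18:43


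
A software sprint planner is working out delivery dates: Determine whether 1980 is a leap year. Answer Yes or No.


Year: 1980
Divisible by 4? 1980 / 4 = 495.0 -> Yes
Divisible by 100? 1980 / 100 = 19.8 -> No
Divisible by 4 but not 100, so it IS a leap year

Yes


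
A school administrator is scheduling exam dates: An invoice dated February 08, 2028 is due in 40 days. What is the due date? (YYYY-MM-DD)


Start: 2028-02-08
Adding 40 days
Days remaining in February: 21
After February: 19 days still to add
March 2028 has 31 days, need 19
Result: 2028-03-19

2028-03-19


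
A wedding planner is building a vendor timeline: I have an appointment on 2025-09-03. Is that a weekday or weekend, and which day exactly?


Date: 2025-09-03
January 1, 2025 is a Wednesday
Day of year: 246
Offset from Jan 1: 245 days
245 mod 7 = 0
Result: Wednesday

Wednesday


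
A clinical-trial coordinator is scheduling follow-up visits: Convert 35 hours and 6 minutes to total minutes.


Hours: 35
Minutes: 6
Convert hours to minutes: 35 x 60 = 2100
Add remaining minutes: 2100 + 6 = 2106

2106


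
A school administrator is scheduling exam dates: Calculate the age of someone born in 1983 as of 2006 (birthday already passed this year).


Birth year: 1983
Current year: 2006
Age = current year - birth year
Age = 2006 - 1983 = 23

23


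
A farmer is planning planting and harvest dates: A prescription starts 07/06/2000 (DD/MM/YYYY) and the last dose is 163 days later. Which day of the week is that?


Start: 2000-06-07 (Wednesday)
Step 1 - find target date: add 163 days
  2000-06-07 + 163 days = 2000-11-17
Step 2 - day of week:
  163 mod 7 = 2
  Wednesday + 2 days -> Friday
Result: Friday (2000-11-17)

Friday


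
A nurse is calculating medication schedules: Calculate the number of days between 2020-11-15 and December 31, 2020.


Start: November 15, 2020
End: December 31, 2020
Days left in November: 15
December: 31
Sum of remaining months: 31
Total: 15 + 31 = 46

46


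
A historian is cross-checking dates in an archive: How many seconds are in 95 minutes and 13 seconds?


Minutes: 95
Seconds: 13
Convert minutes to seconds: 95 x 60 = 5700
Add remaining seconds: 5700 + 13 = 5713

5713


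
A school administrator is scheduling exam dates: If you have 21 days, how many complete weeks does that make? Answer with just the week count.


Total days: 21
Days per week: 7
Division: 21 / 7 = 3 remainder 0
Complete weeks: 3
Remaining days: 0

3


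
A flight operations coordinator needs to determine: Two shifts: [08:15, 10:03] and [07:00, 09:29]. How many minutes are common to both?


Interval A: [495, 603] minutes from midnight
Interval B: [420, 569] minutes from midnight
Overlap start = max(495, 420) = 495
Overlap end = min(603, 569) = 569
Overlap = 569 - 495 = 74 minutes

74


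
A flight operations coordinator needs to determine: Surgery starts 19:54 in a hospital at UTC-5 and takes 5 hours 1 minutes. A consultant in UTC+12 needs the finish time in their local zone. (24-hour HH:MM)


Start: 19:54 in UTC-5
Step 1 - add duration:
  minutes: 54 + 1 = 55
  hours: 19 + 5 + 0 = 24
  end in UTC-5: 00:55
Step 2 - convert UTC-5 -> UTC+12:
  offset difference: 12 - (-5) = 17 hours
  0 + (17) = 17 -> mod 24 = 17
Result: 17:55 in UTC+12

17:55


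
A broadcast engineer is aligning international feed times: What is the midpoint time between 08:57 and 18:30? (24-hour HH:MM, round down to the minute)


Start time: 08:57 = 537 minutes from midnight
End time: 18:30 = 1110 minutes from midnight
Sum: 537 + 1110 = 1647
Midpoint: 1647 / 2 = 823 minutes
Convert: 823 / 60 = 13 hours, 43 minutes
Result: 13:43

13:43


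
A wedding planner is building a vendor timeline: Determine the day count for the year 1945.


Year: 1945
Check leap year rules:
Divisible by 4? No
1945 is not a leap year
Days: 365

365


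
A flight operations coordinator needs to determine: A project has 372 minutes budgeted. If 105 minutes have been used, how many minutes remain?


Total budget: 372 minutes
Time used: 105 minutes
Remaining: 372 - 105 = 267 minutes
Percent used: 28.2%
Percent remaining: 71.8%

267


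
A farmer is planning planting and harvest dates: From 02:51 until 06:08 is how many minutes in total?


Start time: 02:51 = 171 minutes from midnight
End time: 06:08 = 368 minutes from midnight
Difference: 368 - 171 = 197 minutes
That is 3 hours and 17 minutes

197


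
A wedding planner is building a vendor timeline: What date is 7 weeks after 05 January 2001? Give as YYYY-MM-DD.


Start: 2001-01-05
Weeks to add: 7
Convert to days: 7 x 7 = 49 days
Add 49 days to 2001-01-05
Result: 2001-02-23

2001-02-23


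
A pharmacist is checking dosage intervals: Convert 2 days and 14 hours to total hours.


Days: 2
Extra hours: 14
Hours per day: 24
Days to hours: 2 x 24 = 48
Total: 48 + 14 = 62

62


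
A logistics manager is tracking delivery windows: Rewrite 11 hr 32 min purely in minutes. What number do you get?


Hours: 11
Extra minutes: 32
Minutes per hour: 60
Hours to minutes: 11 x 60 = 660
Total: 660 + 32 = 692

692


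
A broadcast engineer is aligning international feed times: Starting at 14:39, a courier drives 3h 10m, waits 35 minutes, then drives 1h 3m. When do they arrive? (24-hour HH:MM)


Depart: 14:39
Leg 1: +190 min -> 17:49
Layover: +35 min -> 18:24
Leg 2: +63 min -> 19:27
Total travel: 288 minutes = 4h 48m
Arrival: 19:27

19:27


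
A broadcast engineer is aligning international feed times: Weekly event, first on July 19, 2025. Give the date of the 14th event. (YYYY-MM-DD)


First occurrence: 2025-07-19 (occurrence 1)
Each occurrence is 7 days after the previous.
Occurrence 14 is 13 weeks after the first.
13 weeks = 91 days
2025-07-19 + 91 days = 2025-10-18

2025-10-18


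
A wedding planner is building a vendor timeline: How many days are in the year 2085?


Year: 2085
Check leap year rules:
Divisible by 4? No
2085 is not a leap year
Days: 365

365


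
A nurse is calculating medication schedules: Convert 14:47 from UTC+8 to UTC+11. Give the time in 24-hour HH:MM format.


Local time: 14:47 at UTC+8 (offset 8h)
Target zone: UTC+11 (offset 11h)
Difference: 11 - (8) = 3 hours
Calculation: 14 + (3) = 17
Result: 17:47

17:47


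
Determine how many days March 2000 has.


Month: March
Year: 2000
March is a 31-day month
Total: 31 days

31


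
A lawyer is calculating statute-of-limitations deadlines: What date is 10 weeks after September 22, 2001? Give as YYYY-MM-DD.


Start: 2001-09-22
Weeks to add: 10
Convert to days: 10 x 7 = 70 days
Add 70 days to 2001-09-22
Result: 2001-12-01

2001-12-01


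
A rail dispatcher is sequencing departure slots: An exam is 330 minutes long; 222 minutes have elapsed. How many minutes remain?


Total budget: 330 minutes
Time used: 222 minutes
Remaining: 330 - 222 = 108 minutes
Percent used: 67.3%
Percent remaining: 32.7%

108


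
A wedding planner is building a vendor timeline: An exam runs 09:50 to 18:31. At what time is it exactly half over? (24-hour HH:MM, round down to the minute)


Start time: 09:50 = 590 minutes from midnight
End time: 18:31 = 1111 minutes from midnight
Sum: 590 + 1111 = 1701
Midpoint: 1701 / 2 = 850 minutes
Convert: 850 / 60 = 14 hours, 10 minutes
Result: 14:10

14:10


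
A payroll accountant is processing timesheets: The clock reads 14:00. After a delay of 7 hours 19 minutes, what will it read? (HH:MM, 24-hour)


Start time: 14:00
Adding: 7 hours 19 minutes
Minutes: 0 + 19 = 19
Hours: 14 + 7 + 0 = 21
Result: 21:19

21:19


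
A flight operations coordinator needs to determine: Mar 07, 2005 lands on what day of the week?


Date: 2005-03-07
January 1, 2005 is a Saturday
Day of year: 66
Offset from Jan 1: 65 days
65 mod 7 = 2
Result: Monday

Monday


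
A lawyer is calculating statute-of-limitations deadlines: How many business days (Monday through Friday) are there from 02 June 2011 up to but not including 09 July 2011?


Start: 2011-06-02 (Thursday)
End (exclusive): 2011-07-09 (Saturday)
Total calendar days: 37
Full weeks: 37 // 7 = 5 -> 25 weekdays
Remaining 2 days starting on Thursday:
  Thu(w), Fri(w) -> 2 weekdays
Total business days: 25 + 2 = 27

27


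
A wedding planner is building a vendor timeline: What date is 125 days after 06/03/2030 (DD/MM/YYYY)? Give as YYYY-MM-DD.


Start: 2030-03-06
Adding 125 days
Days remaining in March: 25
After March: 100 days still to add
April 2030: 30 days, 70 remaining
May 2030: 31 days, 39 remaining
June 2030: 30 days, 9 remaining
July 2030 has 31 days, need 9
Result: 2030-07-09

2030-07-09


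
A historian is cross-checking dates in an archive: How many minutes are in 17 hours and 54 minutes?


Hours: 17
Extra minutes: 54
Minutes per hour: 60
Hours to minutes: 17 x 60 = 1020
Total: 1020 + 54 = 1074

1074


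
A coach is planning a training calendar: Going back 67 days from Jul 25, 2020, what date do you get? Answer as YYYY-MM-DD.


Start: 2020-07-25
Subtracting 67 days
Days already passed in July: 25
After going back through July: 42 more days to subtract
June 2020: 30 days, 12 remaining
May 2020 has 31 days, need 12
Result: 2020-05-19

2020-05-19


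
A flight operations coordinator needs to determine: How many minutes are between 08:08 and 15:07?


Start time: 08:08 = 488 minutes from midnight
End time: 15:07 = 907 minutes from midnight
Difference: 907 - 488 = 419 minutes
That is 6 hours and 59 minutes

419


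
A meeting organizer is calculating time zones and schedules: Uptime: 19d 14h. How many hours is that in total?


Days: 19
Extra hours: 14
Hours per day: 24
Days to hours: 19 x 24 = 456
Total: 456 + 14 = 470

470


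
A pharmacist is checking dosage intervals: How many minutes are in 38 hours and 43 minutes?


Hours: 38
Minutes: 43
Convert hours to minutes: 38 x 60 = 2280
Add remaining minutes: 2280 + 43 = 2323

2323


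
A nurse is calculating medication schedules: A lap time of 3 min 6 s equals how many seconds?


Minutes: 3
Seconds: 6
Convert minutes to seconds: 3 x 60 = 180
Add remaining seconds: 180 + 6 = 186

186


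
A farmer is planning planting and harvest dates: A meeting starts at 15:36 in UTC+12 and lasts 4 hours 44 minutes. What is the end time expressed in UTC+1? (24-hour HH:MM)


Start: 15:36 in UTC+12
Step 1 - add duration:
  minutes: 36 + 44 = 80 (carry 1h)
  hours: 15 + 4 + 1 = 20
  end in UTC+12: 20:20
Step 2 - convert UTC+12 -> UTC+1:
  offset difference: 1 - (12) = -11 hours
  20 + (-11) = 9 -> mod 24 = 9
Result: 09:20 in UTC+1

09:20


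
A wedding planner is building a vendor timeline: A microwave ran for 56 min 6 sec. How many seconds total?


Minutes: 56
Extra seconds: 6
Seconds per minute: 60
Minutes to seconds: 56 x 60 = 3360
Total: 3360 + 6 = 3366

3366


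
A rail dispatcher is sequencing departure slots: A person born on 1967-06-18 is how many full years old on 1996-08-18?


Birth: 1967-06-18
Reference: 1996-08-18
Year difference: 1996 - 1967 = 29
Has birthday (06-18) occurred by 08-18? Yes
Age in full years: 29

29


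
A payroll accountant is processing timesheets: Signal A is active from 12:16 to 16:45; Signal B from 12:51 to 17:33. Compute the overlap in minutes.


Interval A: [736, 1005] minutes from midnight
Interval B: [771, 1053] minutes from midnight
Overlap start = max(736, 771) = 771
Overlap end = min(1005, 1053) = 1005
Overlap = 1005 - 771 = 234 minutes

234


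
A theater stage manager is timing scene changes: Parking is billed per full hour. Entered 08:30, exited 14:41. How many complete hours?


Start: 08:30
End: 14:41
Hour difference: 14 - 8 = 6 hours
Minute difference: 41 - 30 = 11 minutes
Total minutes: 371
Complete hours: 371 / 60 = 6 (remainder 11)

6


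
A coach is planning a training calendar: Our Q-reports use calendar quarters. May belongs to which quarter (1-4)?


Month: May (month 5)
Q1: January-March (months 1-3)
Q2: April-June (months 4-6)
Q3: July-September (months 7-9)
Q4: October-December (months 10-12)
Month 5 falls in Q2

2


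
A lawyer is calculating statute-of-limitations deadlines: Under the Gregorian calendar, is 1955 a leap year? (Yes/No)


Year: 1955
Divisible by 4? 1955 / 4 = 488.75 -> No
Not divisible by 4, so NOT a leap year

No


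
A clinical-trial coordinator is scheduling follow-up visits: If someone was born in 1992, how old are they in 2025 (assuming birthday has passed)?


Birth year: 1992
Current year: 2025
Age = current year - birth year
Age = 2025 - 1992 = 33

33


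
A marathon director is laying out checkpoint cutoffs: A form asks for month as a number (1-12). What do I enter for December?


Calendar month order:
11. November
12. December <--
December is month number 12

12


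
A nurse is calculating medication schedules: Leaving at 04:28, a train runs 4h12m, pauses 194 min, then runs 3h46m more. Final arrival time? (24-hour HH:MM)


Depart: 04:28
Leg 1: +252 min -> 08:40
Layover: +194 min -> 11:54
Leg 2: +226 min -> 15:40
Total travel: 672 minutes = 11h 12m
Arrival: 15:40

15:40


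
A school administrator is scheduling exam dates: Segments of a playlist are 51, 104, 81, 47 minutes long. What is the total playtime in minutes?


Durations: 51, 104, 81, 47
Running sum: 51
+ 104 = 155
+ 81 = 236
+ 47 = 283
Total duration: 283 minutes
That is 4 hours and 43 minutes

283


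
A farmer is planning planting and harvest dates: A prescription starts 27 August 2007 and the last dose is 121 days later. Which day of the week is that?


Start: 2007-08-27 (Monday)
Step 1 - find target date: add 121 days
  2007-08-27 + 121 days = 2007-12-26
Step 2 - day of week:
  121 mod 7 = 2
  Monday + 2 days -> Wednesday
Result: Wednesday (2007-12-26)

Wednesday


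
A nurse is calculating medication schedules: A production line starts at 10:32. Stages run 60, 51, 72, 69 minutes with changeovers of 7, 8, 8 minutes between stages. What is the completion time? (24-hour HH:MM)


Start: 10:32 = 632 min from midnight
  after task 1 (60 min): 11:32
  after break (7 min): 11:39
  after task 2 (51 min): 12:30
  after break (8 min): 12:38
  after task 3 (72 min): 13:50
  after break (8 min): 13:58
  after task 4 (69 min): 15:07
Total elapsed: 275 minutes
End time: 15:07

15:07


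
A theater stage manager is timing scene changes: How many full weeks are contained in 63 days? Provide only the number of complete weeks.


Total days: 63
Days per week: 7
Division: 63 / 7 = 9 remainder 0
Complete weeks: 9
Remaining days: 0

9


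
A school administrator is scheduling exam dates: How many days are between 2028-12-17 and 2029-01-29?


Start date: 2028-12-17
End date: 2029-01-29
Dec 2028: +15 days
Jan 2029: +28 days
Total: 43 days

43


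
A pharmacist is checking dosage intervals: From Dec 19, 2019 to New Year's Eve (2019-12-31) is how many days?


Start: December 19, 2019
End: December 31, 2019
Days left in December: 12
Total: 12 days

12


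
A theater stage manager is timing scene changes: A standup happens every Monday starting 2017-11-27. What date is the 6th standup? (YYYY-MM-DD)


First occurrence: 2017-11-27 (occurrence 1)
Each occurrence is 7 days after the previous.
Occurrence 6 is 5 weeks after the first.
5 weeks = 35 days
2017-11-27 + 35 days = 2018-01-01

2018-01-01


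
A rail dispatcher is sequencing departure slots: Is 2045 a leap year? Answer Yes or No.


Year: 2045
Divisible by 4? 2045 / 4 = 511.25 -> No
Not divisible by 4, so NOT a leap year

No


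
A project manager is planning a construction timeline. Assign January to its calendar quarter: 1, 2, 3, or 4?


Month: January (month 1)
Q1: January-March (months 1-3)
Q2: April-June (months 4-6)
Q3: July-September (months 7-9)
Q4: October-December (months 10-12)
Month 1 falls in Q1

1


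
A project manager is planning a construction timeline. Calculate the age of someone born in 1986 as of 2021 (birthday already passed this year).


Birth year: 1986
Current year: 2021
Age = current year - birth year
Age = 2021 - 1986 = 35

35


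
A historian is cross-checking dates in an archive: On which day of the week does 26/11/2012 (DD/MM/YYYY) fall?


Date: 2012-11-26
January 1, 2012 is a Sunday
Day of year: 331
Offset from Jan 1: 330 days
330 mod 7 = 1
Result: Monday

Monday


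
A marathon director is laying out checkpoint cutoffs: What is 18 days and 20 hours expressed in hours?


Days: 18
Extra hours: 20
Hours per day: 24
Days to hours: 18 x 24 = 432
Total: 432 + 20 = 452

452


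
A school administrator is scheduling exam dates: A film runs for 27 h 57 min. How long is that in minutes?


Hours: 27
Minutes: 57
Convert hours to minutes: 27 x 60 = 1620
Add remaining minutes: 1620 + 57 = 1677

1677


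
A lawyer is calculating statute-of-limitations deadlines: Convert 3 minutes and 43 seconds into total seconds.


Minutes: 3
Seconds: 43
Convert minutes to seconds: 3 x 60 = 180
Add remaining seconds: 180 + 43 = 223

223


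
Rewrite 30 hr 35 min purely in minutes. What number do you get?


Hours: 30
Extra minutes: 35
Minutes per hour: 60
Hours to minutes: 30 x 60 = 1800
Total: 1800 + 35 = 1835

1835


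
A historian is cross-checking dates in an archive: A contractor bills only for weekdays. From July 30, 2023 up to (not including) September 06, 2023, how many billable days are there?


Start: 2023-07-30 (Sunday)
End (exclusive): 2023-09-06 (Wednesday)
Total calendar days: 38
Full weeks: 38 // 7 = 5 -> 25 weekdays
Remaining 3 days starting on Sunday:
  Sun(-), Mon(w), Tue(w) -> 2 weekdays
Total business days: 25 + 2 = 27

27


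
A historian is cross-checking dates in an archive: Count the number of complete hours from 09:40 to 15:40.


Start: 09:40
End: 15:40
Hour difference: 15 - 9 = 6 hours
Minute difference: 40 - 40 = 0 minutes
Total minutes: 360
Complete hours: 360 / 60 = 6 (remainder 0)

6


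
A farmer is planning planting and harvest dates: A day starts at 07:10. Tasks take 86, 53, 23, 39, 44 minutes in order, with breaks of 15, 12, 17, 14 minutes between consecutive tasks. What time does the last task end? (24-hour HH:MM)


Start: 07:10 = 430 min from midnight
  after task 1 (86 min): 08:36
  after break (15 min): 08:51
  after task 2 (53 min): 09:44
  after break (12 min): 09:56
  after task 3 (23 min): 10:19
  after break (17 min): 10:36
  after task 4 (39 min): 11:15
  after break (14 min): 11:29
  after task 5 (44 min): 12:13
Total elapsed: 303 minutes
End time: 12:13

12:13


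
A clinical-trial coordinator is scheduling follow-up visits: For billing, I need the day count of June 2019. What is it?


Month: June
Year: 2019
June is a 30-day month
Total: 30 days

30


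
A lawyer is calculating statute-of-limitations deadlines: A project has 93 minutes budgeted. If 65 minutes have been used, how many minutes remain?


Total budget: 93 minutes
Time used: 65 minutes
Remaining: 93 - 65 = 28 minutes
Percent used: 69.9%
Percent remaining: 30.1%

28


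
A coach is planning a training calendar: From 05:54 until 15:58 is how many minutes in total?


Start time: 05:54 = 354 minutes from midnight
End time: 15:58 = 958 minutes from midnight
Difference: 958 - 354 = 604 minutes
That is 10 hours and 4 minutes

604


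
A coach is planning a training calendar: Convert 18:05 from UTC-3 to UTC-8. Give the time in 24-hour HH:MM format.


Local time: 18:05 at UTC-3 (offset -3h)
Target zone: UTC-8 (offset -8h)
Difference: -8 - (-3) = -5 hours
Calculation: 18 + (-5) = 13
Result: 13:05

13:05


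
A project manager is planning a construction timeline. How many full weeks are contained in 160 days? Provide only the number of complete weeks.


Total days: 160
Days per week: 7
Division: 160 / 7 = 22 remainder 6
Complete weeks: 22
Remaining days: 6

22


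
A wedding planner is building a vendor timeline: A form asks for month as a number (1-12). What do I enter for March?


Calendar month order:
2. February
3. March <--
4. April
March is month number 3

3


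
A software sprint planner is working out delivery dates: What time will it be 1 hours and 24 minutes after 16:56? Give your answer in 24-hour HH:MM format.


Start time: 16:56
Adding: 1 hours 24 minutes
Minutes: 56 + 24 = 80
Minute overflow: 80 >= 60, so carry 1 hour, minutes = 20
Hours: 16 + 1 + 1 = 18
Result: 18:20

18:20


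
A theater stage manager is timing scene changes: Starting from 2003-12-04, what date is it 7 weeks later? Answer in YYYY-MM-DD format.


Start: 2003-12-04
Weeks to add: 7
Convert to days: 7 x 7 = 49 days
Add 49 days to 2003-12-04
Result: 2004-01-22

2004-01-22


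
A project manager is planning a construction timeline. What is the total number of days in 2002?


Year: 2002
Check leap year rules:
Divisible by 4? No
2002 is not a leap year
Days: 365

365


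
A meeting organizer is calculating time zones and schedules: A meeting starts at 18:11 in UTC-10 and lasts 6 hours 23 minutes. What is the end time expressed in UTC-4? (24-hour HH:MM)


Start: 18:11 in UTC-10
Step 1 - add duration:
  minutes: 11 + 23 = 34
  hours: 18 + 6 + 0 = 24
  end in UTC-10: 00:34
Step 2 - convert UTC-10 -> UTC-4:
  offset difference: -4 - (-10) = 6 hours
  0 + (6) = 6 -> mod 24 = 6
Result: 06:34 in UTC-4

06:34


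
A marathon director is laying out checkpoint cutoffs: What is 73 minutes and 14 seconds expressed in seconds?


Minutes: 73
Extra seconds: 14
Seconds per minute: 60
Minutes to seconds: 73 x 60 = 4380
Total: 4380 + 14 = 4394

4394


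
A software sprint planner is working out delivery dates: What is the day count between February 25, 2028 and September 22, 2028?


Start date: 2028-02-25
End date: 2028-09-22
Feb 2028: +5 days
Mar 2028: +31 days
Apr 2028: +30 days
... (5 more months)
Total: 210 days

210


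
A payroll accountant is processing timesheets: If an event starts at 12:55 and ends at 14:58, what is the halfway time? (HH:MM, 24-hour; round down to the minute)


Start time: 12:55 = 775 minutes from midnight
End time: 14:58 = 898 minutes from midnight
Sum: 775 + 898 = 1673
Midpoint: 1673 / 2 = 836 minutes
Convert: 836 / 60 = 13 hours, 56 minutes
Result: 13:56

13:56


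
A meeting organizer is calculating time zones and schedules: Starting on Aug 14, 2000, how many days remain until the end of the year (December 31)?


Start: August 14, 2000
End: December 31, 2000
Days left in August: 17
September: 30
October: 31
November: 30
December: 31
Sum of remaining months: 122
Total: 17 + 122 = 139

139


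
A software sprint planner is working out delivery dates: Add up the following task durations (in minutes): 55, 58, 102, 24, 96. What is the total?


Durations: 55, 58, 102, 24, 96
Running sum: 55
+ 58 = 113
+ 102 = 215
+ 24 = 239
+ 96 = 335
Total duration: 335 minutes
That is 5 hours and 35 minutes

335


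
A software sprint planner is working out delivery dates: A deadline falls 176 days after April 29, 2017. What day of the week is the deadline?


Start: 2017-04-29 (Saturday)
Step 1 - find target date: add 176 days
  2017-04-29 + 176 days = 2017-10-22
Step 2 - day of week:
  176 mod 7 = 1
  Saturday + 1 days -> Sunday
Result: Sunday (2017-10-22)

Sunday


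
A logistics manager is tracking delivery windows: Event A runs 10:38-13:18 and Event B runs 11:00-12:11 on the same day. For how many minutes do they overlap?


Interval A: [638, 798] minutes from midnight
Interval B: [660, 731] minutes from midnight
Overlap start = max(638, 660) = 660
Overlap end = min(798, 731) = 731
Overlap = 731 - 660 = 71 minutes

71


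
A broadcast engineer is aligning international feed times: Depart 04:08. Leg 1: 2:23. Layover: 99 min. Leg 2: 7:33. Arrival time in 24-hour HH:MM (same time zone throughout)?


Depart: 04:08
Leg 1: +143 min -> 06:31
Layover: +99 min -> 08:10
Leg 2: +453 min -> 15:43
Total travel: 695 minutes = 11h 35m
Arrival: 15:43

15:43


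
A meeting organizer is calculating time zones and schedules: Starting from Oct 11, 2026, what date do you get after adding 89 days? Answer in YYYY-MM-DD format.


Start: 2026-10-11
Adding 89 days
Days remaining in October: 20
After October: 69 days still to add
November 2026: 30 days, 39 remaining
December 2026: 31 days, 8 remaining
January 2027 has 31 days, need 8
Result: 2027-01-08

2027-01-08
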